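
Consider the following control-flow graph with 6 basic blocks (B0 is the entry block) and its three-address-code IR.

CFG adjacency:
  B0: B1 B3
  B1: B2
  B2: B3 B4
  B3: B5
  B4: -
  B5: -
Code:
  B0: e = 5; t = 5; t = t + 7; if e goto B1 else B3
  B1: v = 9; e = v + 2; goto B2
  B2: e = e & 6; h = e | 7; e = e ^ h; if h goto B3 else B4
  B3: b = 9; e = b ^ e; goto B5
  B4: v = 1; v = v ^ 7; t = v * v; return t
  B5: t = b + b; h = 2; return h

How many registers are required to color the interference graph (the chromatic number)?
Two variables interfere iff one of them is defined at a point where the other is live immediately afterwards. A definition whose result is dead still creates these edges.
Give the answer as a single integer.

Answer: 2

Analysis:
Block summaries:
  B0: {e,t} / ∅
  B1: {e,v} / ∅
  B2: {e,h} / {e}
  B3: {b,e} / {e}
  B4: {t,v} / ∅
  B5: {h,t} / {b}

Backward fixpoint:
  live B0: ∅→{e}
  live B1: ∅→{e}
  live B2: {e}→{e}
  live B3: {e}→{b}
  live B4: ∅→∅
  live B5: {b}→∅

Interference:
  b: {e}
  e: {b,h,t}
  h: {e}
  t: {e}
  v: ∅

Colouring:
  clique {b,e} ⇒ need ≥ 2
  2-colouring: R0={e,v}  R1={b,h,t}
  χ = 2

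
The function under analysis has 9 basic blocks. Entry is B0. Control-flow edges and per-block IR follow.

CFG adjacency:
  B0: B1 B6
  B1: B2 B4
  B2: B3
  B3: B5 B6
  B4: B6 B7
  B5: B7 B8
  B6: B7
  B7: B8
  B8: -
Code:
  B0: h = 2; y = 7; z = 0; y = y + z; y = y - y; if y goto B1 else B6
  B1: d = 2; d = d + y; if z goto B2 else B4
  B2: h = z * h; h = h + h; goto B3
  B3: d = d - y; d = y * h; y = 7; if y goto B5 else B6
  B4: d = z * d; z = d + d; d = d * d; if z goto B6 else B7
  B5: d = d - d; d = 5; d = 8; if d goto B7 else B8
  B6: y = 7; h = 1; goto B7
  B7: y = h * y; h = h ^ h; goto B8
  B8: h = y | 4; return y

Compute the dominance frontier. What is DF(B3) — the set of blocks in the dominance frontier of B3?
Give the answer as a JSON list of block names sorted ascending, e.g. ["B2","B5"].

idom tree: B1←B0 B2←B1 B3←B2 B4←B1 B5←B3 B6←B0 B7←B0 B8←B0
Dom∩ at merges:
  B6: preds {B0,B3,B4}: {B0} ∩ {B0,B1,B2,B3} ∩ {B0,B1,B4} = {B0}; idom=B0
  B7: preds {B4,B5,B6}: {B0,B1,B4} ∩ {B0,B1,B2,B3,B5} ∩ {B0,B6} = {B0}; idom=B0
  B8: preds {B5,B7}: {B0,B1,B2,B3,B5} ∩ {B0,B7} = {B0}; idom=B0

DF derivation:
  join B6 pred B0: · stop@B0
  join B6 pred B3: B3→B2→B1 stop@B0
  join B6 pred B4: B4→B1 stop@B0
  join B7 pred B4: B4→B1 stop@B0
  join B7 pred B5: B5→B3→B2→B1 stop@B0
  join B7 pred B6: B6 stop@B0
  join B8 pred B5: B5→B3→B2→B1 stop@B0
  join B8 pred B7: B7 stop@B0
  B0: DF=∅
  B1: DF={B6,B7,B8}
  B2: DF={B6,B7,B8}
  B3: DF={B6,B7,B8}
  B4: DF={B6,B7}
  B5: DF={B7,B8}
  B6: DF={B7}
  B7: DF={B8}
  B8: DF=∅

DF(B3) = ["B6", "B7", "B8"]

Answer: ["B6", "B7", "B8"]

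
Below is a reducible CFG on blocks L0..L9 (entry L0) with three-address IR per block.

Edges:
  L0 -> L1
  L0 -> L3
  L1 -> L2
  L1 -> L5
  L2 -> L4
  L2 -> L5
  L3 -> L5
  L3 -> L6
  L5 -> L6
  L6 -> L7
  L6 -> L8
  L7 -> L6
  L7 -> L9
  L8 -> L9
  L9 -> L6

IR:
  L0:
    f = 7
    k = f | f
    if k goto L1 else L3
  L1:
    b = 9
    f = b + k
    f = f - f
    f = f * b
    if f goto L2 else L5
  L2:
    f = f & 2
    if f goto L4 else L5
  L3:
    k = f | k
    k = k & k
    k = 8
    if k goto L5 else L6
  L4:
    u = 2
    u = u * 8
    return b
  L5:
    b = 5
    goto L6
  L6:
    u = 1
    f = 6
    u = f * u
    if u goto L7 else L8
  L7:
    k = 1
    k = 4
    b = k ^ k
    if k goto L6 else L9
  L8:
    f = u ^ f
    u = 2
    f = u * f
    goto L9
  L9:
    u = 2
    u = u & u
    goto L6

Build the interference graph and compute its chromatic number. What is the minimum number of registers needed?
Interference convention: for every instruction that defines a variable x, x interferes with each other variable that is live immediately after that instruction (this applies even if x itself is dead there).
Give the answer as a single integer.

Per-block:
  L0: {f,k} / ∅
  L1: {b,f} / {k}
  L2: {f} / {f}
  L3: {k} / {f,k}
  L4: {u} / {b}
  L5: {b} / ∅
  L6: {f,u} / ∅
  L7: {b,k} / ∅
  L8: {f,u} / {f,u}
  L9: {u} / ∅

Liveness:
  L0 li=∅ lo={f,k}
  L1 li={k} lo={b,f}
  L2 li={b,f} lo={b}
  L3 li={f,k} lo=∅
  L4 li={b} lo=∅
  L5 li=∅ lo=∅
  L6 li=∅ lo={f,u}
  L7 li=∅ lo=∅
  L8 li={f,u} lo=∅
  L9 li=∅ lo=∅

Interference:
  b↔{f,k,u}
  f↔{b,k,u}
  k↔{b,f}
  u↔{b,f}

Registers:
  {b,f,k} pairwise interfere (3-clique) ⇒ χ ≥ 3
  assign b→R0 f→R1 k→R2 u→R2 — no edge inside a register ⇒ χ ≤ 3
  χ = 3

Answer: 3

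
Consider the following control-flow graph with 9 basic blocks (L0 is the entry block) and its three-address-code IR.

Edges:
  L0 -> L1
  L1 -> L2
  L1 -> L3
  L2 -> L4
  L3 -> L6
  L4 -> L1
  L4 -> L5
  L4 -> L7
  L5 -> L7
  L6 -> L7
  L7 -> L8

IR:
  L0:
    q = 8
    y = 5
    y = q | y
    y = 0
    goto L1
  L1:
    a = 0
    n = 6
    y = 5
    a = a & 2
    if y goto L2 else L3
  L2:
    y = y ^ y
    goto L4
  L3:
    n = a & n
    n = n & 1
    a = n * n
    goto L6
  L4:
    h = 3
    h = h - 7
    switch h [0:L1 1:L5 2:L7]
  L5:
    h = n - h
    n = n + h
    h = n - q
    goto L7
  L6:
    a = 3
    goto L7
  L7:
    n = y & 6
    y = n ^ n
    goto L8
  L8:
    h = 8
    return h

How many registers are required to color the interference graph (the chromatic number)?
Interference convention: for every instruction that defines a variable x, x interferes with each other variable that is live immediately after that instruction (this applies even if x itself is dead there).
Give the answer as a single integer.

Answer: 4

Working:
def/use:
  L0: {q,y} / ∅
  L1: {a,n,y} / ∅
  L2: {y} / {y}
  L3: {a,n} / {a,n}
  L4: {h} / ∅
  L5: {h,n} / {h,n,q}
  L6: {a} / ∅
  L7: {n,y} / {y}
  L8: {h} / ∅

Liveness:
  L0 li=∅ lo={q}
  L1 li={q} lo={a,n,q,y}
  L2 li={n,q,y} lo={n,q,y}
  L3 li={a,n,y} lo={y}
  L4 li={n,q,y} lo={h,n,q,y}
  L5 li={h,n,q,y} lo={y}
  L6 li={y} lo={y}
  L7 li={y} lo=∅
  L8 li=∅ lo=∅

Interference:
  a — {n,q,y}
  h — {n,q,y}
  n — {a,h,q,y}
  q — {a,h,n,y}
  y — {a,h,n,q}

Chromatic number:
  clique {a,n,q,y} ⇒ need ≥ 4
  4-colouring: c0={n}  c1={q}  c2={y}  c3={a,h}
  χ = 4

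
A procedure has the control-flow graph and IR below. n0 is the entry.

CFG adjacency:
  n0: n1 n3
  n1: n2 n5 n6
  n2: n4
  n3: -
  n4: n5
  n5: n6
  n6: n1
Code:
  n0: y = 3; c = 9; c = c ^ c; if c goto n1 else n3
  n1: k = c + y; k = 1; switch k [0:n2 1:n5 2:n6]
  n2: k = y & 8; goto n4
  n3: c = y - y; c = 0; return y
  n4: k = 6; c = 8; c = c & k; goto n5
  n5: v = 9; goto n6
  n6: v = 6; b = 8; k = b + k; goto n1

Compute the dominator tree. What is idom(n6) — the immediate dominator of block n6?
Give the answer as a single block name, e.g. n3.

Answer: n1

Analysis:
idom tree: n1←n0 n2←n1 n3←n0 n4←n2 n5←n1 n6←n1
Join-block Dom:
  n1: preds {n0,n6}: {n0} ∩ {n0,n1,n6} = {n0}; idom=n0
  n5: preds {n1,n4}: {n0,n1} ∩ {n0,n1,n2,n4} = {n0,n1}; idom=n1
  n6: preds {n1,n5}: {n0,n1} ∩ {n0,n1,n5} = {n0,n1}; idom=n1

idom(n6) = n1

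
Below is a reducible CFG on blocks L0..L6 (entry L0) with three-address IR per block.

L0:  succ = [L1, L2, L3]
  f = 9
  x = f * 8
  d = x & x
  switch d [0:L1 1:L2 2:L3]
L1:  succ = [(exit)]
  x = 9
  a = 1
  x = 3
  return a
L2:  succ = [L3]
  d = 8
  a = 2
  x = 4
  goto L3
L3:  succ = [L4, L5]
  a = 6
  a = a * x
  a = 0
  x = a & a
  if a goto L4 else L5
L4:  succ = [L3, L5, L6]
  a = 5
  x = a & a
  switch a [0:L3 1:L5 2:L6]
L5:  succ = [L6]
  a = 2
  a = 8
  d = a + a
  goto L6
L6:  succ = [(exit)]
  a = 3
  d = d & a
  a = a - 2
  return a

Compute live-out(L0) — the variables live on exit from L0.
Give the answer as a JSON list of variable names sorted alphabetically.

Block summaries:
  L0 def {d,f,x} use ∅
  L1 def {a,x} use ∅
  L2 def {a,d,x} use ∅
  L3 def {a,x} use {x}
  L4 def {a,x} use ∅
  L5 def {a,d} use ∅
  L6 def {a,d} use {d}

Live sets:
  live L0: ∅→{d,x}
  live L1: ∅→∅
  live L2: ∅→{d,x}
  live L3: {d,x}→{d}
  live L4: {d}→{d,x}
  live L5: ∅→{d}
  live L6: {d}→∅

live-out(L0) = ["d", "x"]

Answer: ["d", "x"]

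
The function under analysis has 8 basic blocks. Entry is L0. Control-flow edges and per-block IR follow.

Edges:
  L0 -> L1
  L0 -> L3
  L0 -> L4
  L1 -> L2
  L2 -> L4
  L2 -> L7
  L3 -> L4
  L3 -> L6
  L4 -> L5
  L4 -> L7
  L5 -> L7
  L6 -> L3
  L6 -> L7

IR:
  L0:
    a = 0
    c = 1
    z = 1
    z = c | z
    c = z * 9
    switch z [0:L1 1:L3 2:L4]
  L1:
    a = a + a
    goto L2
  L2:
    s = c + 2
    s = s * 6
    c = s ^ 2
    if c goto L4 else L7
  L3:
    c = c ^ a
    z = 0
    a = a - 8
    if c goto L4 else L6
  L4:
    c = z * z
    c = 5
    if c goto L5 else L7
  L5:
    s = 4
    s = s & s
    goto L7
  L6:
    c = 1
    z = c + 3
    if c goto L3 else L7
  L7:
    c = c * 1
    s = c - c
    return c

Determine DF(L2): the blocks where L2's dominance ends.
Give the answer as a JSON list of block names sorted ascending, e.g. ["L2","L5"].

idom tree: L1←L0 L2←L1 L3←L0 L4←L0 L5←L4 L6←L3 L7←L0
Join-block Dom:
  L3: preds {L0,L6}: {L0} ∩ {L0,L3,L6} = {L0}; idom=L0
  L4: preds {L0,L2,L3}: {L0} ∩ {L0,L1,L2} ∩ {L0,L3} = {L0}; idom=L0
  L7: preds {L2,L4,L5,L6}: {L0,L1,L2} ∩ {L0,L4} ∩ {L0,L4,L5} ∩ {L0,L3,L6} = {L0}; idom=L0

DF walk-up:
  join L3 pred L0: · stop@L0
  join L3 pred L6: L6→L3 stop@L0
  join L4 pred L0: · stop@L0
  join L4 pred L2: L2→L1 stop@L0
  join L4 pred L3: L3 stop@L0
  join L7 pred L2: L2→L1 stop@L0
  join L7 pred L4: L4 stop@L0
  join L7 pred L5: L5→L4 stop@L0
  join L7 pred L6: L6→L3 stop@L0
  L0 → ∅
  L1 → {L4,L7}
  L2 → {L4,L7}
  L3 → {L3,L4,L7}
  L4 → {L7}
  L5 → {L7}
  L6 → {L3,L7}
  L7 → ∅

DF(L2) = ["L4", "L7"]

Answer: ["L4", "L7"]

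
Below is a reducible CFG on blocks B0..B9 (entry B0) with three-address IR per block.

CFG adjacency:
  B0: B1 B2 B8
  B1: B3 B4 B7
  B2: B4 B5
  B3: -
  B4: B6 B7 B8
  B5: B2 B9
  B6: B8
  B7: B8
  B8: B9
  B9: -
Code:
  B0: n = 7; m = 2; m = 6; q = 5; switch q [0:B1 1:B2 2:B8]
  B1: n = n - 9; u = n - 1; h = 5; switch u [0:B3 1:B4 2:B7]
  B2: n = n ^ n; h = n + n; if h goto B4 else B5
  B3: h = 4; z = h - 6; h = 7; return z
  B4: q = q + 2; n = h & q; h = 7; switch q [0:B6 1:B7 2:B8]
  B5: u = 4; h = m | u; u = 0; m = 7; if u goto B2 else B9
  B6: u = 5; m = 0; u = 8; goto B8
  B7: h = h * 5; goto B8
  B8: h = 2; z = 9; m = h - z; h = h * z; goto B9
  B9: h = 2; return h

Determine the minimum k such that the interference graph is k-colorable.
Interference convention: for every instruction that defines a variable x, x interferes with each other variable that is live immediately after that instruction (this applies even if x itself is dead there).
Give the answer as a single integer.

Answer: 5

Working:
def/use:
  B0: {m,n,q} / ∅
  B1: {h,n,u} / {n}
  B2: {h,n} / {n}
  B3: {h,z} / ∅
  B4: {h,n,q} / {h,q}
  B5: {h,m,u} / {m}
  B6: {m,u} / ∅
  B7: {h} / {h}
  B8: {h,m,z} / ∅
  B9: {h} / ∅

Liveness:
  live B0: ∅→{m,n,q}
  live B1: {n,q}→{h,q}
  live B2: {m,n,q}→{h,m,n,q}
  live B3: ∅→∅
  live B4: {h,q}→{h}
  live B5: {m,n,q}→{m,n,q}
  live B6: ∅→∅
  live B7: {h}→∅
  live B8: ∅→∅
  live B9: ∅→∅

Interfere edges:
  h — {m,n,q,u,z}
  m — {h,n,q,u,z}
  n — {h,m,q,u}
  q — {h,m,n,u}
  u — {h,m,n,q}
  z — {h,m}

Registers:
  {h,m,n,q,u} pairwise interfere (5-clique) ⇒ χ ≥ 5
  assign h→c0 m→c1 n→c2 q→c3 u→c4 z→c2 — no edge inside a register ⇒ χ ≤ 5
  χ = 5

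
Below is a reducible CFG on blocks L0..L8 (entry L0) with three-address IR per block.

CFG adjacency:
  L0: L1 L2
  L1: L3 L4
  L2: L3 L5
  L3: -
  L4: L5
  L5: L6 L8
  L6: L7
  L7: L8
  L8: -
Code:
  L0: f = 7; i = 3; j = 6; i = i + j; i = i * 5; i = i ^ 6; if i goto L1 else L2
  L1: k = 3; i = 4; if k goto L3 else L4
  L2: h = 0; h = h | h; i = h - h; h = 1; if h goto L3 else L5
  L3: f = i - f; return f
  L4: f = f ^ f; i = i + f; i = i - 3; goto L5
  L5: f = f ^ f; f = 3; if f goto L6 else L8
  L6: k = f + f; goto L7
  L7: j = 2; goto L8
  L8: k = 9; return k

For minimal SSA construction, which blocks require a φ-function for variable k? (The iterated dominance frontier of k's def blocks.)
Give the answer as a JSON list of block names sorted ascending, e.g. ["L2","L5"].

idom tree: L1←L0 L2←L0 L3←L0 L4←L1 L5←L0 L6←L5 L7←L6 L8←L5
Join-block Dom:
  L3: preds {L1,L2}: {L0,L1} ∩ {L0,L2} = {L0}; idom=L0
  L5: preds {L2,L4}: {L0,L2} ∩ {L0,L1,L4} = {L0}; idom=L0
  L8: preds {L5,L7}: {L0,L5} ∩ {L0,L5,L6,L7} = {L0,L5}; idom=L5

DF walk-up:
  L3←L1: walk L1 to L0
  L3←L2: walk L2 to L0
  L5←L2: walk L2 to L0
  L5←L4: walk L4→L1 to L0
  L8←L5: walk · to L5
  L8←L7: walk L7→L6 to L5
  L0: DF=∅
  L1: DF={L3,L5}
  L2: DF={L3,L5}
  L3: DF=∅
  L4: DF={L5}
  L5: DF=∅
  L6: DF={L8}
  L7: DF={L8}
  L8: DF=∅

φ for k: defs {L1,L6,L8}
  DF⁺ = {L3,L5,L8}

Answer: ["L3", "L5", "L8"]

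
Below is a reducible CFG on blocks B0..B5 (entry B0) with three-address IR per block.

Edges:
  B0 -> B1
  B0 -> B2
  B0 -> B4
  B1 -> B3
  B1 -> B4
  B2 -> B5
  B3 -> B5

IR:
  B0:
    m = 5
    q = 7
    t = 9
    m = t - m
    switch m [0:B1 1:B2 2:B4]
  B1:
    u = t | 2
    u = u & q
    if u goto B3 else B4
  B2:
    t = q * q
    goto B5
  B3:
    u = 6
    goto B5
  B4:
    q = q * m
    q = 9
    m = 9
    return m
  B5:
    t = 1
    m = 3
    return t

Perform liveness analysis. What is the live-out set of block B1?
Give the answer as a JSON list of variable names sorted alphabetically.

Block summaries:
  B0: {m,q,t} / ∅
  B1: {u} / {q,t}
  B2: {t} / {q}
  B3: {u} / ∅
  B4: {m,q} / {m,q}
  B5: {m,t} / ∅

Liveness:
  B0: in=∅ out={m,q,t}
  B1: in={m,q,t} out={m,q}
  B2: in={q} out=∅
  B3: in=∅ out=∅
  B4: in={m,q} out=∅
  B5: in=∅ out=∅

live-out(B1) = ["m", "q"]

Answer: ["m", "q"]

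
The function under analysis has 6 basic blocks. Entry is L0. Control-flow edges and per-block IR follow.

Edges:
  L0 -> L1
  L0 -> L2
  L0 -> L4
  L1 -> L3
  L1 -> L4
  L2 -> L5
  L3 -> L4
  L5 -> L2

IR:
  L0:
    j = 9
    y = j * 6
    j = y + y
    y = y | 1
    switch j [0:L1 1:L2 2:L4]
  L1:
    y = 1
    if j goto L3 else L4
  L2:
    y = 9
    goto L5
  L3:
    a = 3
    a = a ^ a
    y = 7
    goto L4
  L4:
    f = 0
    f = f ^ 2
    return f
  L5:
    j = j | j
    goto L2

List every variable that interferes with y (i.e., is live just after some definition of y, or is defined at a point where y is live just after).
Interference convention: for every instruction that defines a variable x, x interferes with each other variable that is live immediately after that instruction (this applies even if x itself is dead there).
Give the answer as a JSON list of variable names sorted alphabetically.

def/use:
  L0: def={j,y} ue=∅
  L1: def={y} ue={j}
  L2: def={y} ue=∅
  L3: def={a,y} ue=∅
  L4: def={f} ue=∅
  L5: def={j} ue={j}

Live sets:
  live L0: ∅→{j}
  live L1: {j}→∅
  live L2: {j}→{j}
  live L3: ∅→∅
  live L4: ∅→∅
  live L5: {j}→{j}

Interference:
  a — ∅
  f — ∅
  j — {y}
  y — {j}

N(y) = ["j"]

Answer: ["j"]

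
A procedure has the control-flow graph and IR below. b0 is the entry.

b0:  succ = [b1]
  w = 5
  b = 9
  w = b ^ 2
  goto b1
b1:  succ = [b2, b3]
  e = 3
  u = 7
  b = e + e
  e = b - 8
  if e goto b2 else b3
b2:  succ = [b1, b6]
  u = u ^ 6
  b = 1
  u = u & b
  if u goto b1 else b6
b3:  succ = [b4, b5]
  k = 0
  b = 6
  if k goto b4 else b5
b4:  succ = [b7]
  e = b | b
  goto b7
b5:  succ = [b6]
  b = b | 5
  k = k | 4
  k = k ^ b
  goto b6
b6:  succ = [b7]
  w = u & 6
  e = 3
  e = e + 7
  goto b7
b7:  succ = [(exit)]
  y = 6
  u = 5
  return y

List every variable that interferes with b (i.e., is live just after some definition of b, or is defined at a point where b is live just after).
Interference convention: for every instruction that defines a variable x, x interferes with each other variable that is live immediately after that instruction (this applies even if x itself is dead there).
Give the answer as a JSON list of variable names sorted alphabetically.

Answer: ["k", "u"]

Working:
Per-block:
  b0: def={b,w} ue=∅
  b1: def={b,e,u} ue=∅
  b2: def={b,u} ue={u}
  b3: def={b,k} ue=∅
  b4: def={e} ue={b}
  b5: def={b,k} ue={b,k}
  b6: def={e,w} ue={u}
  b7: def={u,y} ue=∅

Backward fixpoint:
  b0: in=∅ out=∅
  b1: in=∅ out={u}
  b2: in={u} out={u}
  b3: in={u} out={b,k,u}
  b4: in={b} out=∅
  b5: in={b,k,u} out={u}
  b6: in={u} out=∅
  b7: in=∅ out=∅

Conflict graph:
  b↔{k,u}
  e↔{u}
  k↔{b,u}
  u↔{b,e,k,y}
  w↔∅
  y↔{u}

N(b) = ["k", "u"]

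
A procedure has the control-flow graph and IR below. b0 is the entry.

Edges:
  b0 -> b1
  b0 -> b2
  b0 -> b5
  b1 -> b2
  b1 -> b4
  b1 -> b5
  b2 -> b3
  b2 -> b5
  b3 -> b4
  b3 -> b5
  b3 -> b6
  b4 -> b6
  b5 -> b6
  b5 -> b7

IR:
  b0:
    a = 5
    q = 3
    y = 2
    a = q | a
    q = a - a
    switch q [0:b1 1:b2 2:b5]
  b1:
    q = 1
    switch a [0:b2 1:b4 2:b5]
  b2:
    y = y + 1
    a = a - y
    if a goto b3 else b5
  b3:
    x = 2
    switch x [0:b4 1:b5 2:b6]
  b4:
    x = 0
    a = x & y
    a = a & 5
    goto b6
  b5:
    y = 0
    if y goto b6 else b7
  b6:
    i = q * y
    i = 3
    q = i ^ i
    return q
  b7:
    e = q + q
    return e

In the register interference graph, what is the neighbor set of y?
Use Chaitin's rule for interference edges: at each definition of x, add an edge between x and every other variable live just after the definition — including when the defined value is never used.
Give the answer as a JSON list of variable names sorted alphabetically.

def/use:
  b0: def={a,q,y} ue=∅
  b1: def={q} ue={a}
  b2: def={a,y} ue={a,y}
  b3: def={x} ue=∅
  b4: def={a,x} ue={y}
  b5: def={y} ue=∅
  b6: def={i,q} ue={q,y}
  b7: def={e} ue={q}

Live sets:
  b0 li=∅ lo={a,q,y}
  b1 li={a,y} lo={a,q,y}
  b2 li={a,q,y} lo={q,y}
  b3 li={q,y} lo={q,y}
  b4 li={q,y} lo={q,y}
  b5 li={q} lo={q,y}
  b6 li={q,y} lo=∅
  b7 li={q} lo=∅

Interfere edges:
  a: {q,y}
  e: ∅
  i: ∅
  q: {a,x,y}
  x: {q,y}
  y: {a,q,x}

N(y) = ["a", "q", "x"]

Answer: ["a", "q", "x"]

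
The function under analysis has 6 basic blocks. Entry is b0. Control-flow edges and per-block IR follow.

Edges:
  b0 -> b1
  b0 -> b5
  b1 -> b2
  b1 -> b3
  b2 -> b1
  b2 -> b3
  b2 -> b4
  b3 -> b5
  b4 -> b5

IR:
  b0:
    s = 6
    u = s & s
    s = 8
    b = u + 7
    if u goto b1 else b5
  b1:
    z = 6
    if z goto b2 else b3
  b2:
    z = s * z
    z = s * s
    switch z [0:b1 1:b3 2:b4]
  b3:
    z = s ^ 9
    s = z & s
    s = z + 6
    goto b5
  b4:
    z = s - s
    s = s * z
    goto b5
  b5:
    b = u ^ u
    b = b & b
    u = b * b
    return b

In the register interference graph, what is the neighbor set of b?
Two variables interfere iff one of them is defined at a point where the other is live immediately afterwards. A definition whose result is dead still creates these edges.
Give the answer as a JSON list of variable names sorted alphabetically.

Answer: ["s", "u"]

Derivation:
Block summaries:
  b0: {b,s,u} / ∅
  b1: {z} / ∅
  b2: {z} / {s,z}
  b3: {s,z} / {s}
  b4: {s,z} / {s}
  b5: {b,u} / {u}

Live sets:
  b0: in=∅ out={s,u}
  b1: in={s,u} out={s,u,z}
  b2: in={s,u,z} out={s,u}
  b3: in={s,u} out={u}
  b4: in={s,u} out={u}
  b5: in={u} out=∅

Conflict graph:
  b: {s,u}
  s: {b,u,z}
  u: {b,s,z}
  z: {s,u}

N(b) = ["s", "u"]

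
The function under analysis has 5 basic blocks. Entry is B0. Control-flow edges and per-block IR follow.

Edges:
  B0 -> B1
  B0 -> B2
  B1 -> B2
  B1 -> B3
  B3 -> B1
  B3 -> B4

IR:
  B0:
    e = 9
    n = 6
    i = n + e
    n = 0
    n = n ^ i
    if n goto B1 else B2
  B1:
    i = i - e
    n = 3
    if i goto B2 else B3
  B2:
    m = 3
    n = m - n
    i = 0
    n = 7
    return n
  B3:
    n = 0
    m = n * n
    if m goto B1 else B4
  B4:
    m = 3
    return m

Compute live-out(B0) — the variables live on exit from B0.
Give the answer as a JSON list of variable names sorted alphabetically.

Block summaries:
  B0: def={e,i,n} ue=∅
  B1: def={i,n} ue={e,i}
  B2: def={i,m,n} ue={n}
  B3: def={m,n} ue=∅
  B4: def={m} ue=∅

Backward fixpoint:
  B0 li=∅ lo={e,i,n}
  B1 li={e,i} lo={e,i,n}
  B2 li={n} lo=∅
  B3 li={e,i} lo={e,i}
  B4 li=∅ lo=∅

live-out(B0) = ["e", "i", "n"]

Answer: ["e", "i", "n"]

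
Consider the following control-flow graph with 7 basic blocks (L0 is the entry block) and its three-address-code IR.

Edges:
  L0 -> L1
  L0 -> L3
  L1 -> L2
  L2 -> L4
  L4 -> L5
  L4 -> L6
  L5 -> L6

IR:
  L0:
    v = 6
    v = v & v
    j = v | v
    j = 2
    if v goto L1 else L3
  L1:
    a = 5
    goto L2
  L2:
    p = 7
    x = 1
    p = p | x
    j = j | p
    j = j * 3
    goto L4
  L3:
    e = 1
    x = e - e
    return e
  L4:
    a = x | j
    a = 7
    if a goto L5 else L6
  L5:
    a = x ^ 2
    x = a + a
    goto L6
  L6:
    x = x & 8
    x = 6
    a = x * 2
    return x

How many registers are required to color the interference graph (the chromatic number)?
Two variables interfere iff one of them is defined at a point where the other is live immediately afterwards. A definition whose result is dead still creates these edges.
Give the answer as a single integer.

Per-block:
  L0: {j,v} / ∅
  L1: {a} / ∅
  L2: {j,p,x} / {j}
  L3: {e,x} / ∅
  L4: {a} / {j,x}
  L5: {a,x} / {x}
  L6: {a,x} / {x}

Live sets:
  live L0: ∅→{j}
  live L1: {j}→{j}
  live L2: {j}→{j,x}
  live L3: ∅→∅
  live L4: {j,x}→{x}
  live L5: {x}→{x}
  live L6: {x}→∅

Interfere edges:
  a↔{j,x}
  e↔{x}
  j↔{a,p,v,x}
  p↔{j,x}
  v↔{j}
  x↔{a,e,j,p}

Colouring:
  lower bound: {a,j,x} mutually conflict ⇒ χ ≥ 3
  3-colouring: r0={e,j}  r1={v,x}  r2={a,p}
  χ = 3

Answer: 3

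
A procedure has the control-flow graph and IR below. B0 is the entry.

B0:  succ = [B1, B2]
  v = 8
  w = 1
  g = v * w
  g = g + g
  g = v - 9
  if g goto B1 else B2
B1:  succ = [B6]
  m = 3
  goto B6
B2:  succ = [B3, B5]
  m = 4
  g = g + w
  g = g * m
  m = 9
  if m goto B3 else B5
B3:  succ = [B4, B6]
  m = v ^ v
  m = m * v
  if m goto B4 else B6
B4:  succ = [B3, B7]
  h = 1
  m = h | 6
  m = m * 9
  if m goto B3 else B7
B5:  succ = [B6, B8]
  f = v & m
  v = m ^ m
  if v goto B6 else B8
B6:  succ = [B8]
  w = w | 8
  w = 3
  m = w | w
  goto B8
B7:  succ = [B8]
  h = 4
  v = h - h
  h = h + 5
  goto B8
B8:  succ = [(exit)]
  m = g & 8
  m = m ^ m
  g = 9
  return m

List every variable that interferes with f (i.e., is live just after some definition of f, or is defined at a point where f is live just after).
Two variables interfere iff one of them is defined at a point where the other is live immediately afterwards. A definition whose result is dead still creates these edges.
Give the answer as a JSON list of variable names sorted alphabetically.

Block summaries:
  B0: def={g,v,w} ue=∅
  B1: def={m} ue=∅
  B2: def={g,m} ue={g,w}
  B3: def={m} ue={v}
  B4: def={h,m} ue=∅
  B5: def={f,v} ue={m,v}
  B6: def={m,w} ue={w}
  B7: def={h,v} ue=∅
  B8: def={g,m} ue={g}

Live sets:
  live B0: ∅→{g,v,w}
  live B1: {g,w}→{g,w}
  live B2: {g,v,w}→{g,m,v,w}
  live B3: {g,v,w}→{g,v,w}
  live B4: {g,v,w}→{g,v,w}
  live B5: {g,m,v,w}→{g,w}
  live B6: {g,w}→{g}
  live B7: {g}→{g}
  live B8: {g}→∅

Interfere edges:
  f↔{g,m,w}
  g↔{f,h,m,v,w}
  h↔{g,v,w}
  m↔{f,g,v,w}
  v↔{g,h,m,w}
  w↔{f,g,h,m,v}

N(f) = ["g", "m", "w"]

Answer: ["g", "m", "w"]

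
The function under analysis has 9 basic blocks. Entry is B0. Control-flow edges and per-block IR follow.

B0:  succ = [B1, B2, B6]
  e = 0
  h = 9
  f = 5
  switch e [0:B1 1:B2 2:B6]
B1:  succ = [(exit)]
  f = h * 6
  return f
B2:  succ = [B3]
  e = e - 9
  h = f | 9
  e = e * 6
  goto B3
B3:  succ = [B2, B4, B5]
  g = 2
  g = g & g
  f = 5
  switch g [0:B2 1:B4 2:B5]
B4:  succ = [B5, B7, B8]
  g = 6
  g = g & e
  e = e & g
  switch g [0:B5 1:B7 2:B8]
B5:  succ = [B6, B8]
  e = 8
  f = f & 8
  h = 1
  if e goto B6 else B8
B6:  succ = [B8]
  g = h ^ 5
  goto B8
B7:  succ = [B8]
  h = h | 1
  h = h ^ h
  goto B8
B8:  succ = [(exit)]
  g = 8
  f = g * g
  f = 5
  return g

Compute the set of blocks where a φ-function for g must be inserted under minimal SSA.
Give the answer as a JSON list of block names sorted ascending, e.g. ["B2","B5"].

idom tree: B1←B0 B2←B0 B3←B2 B4←B3 B5←B3 B6←B0 B7←B4 B8←B0
Dom at joins:
  B2: preds {B0,B3}: {B0} ∩ {B0,B2,B3} = {B0}; idom=B0
  B5: preds {B3,B4}: {B0,B2,B3} ∩ {B0,B2,B3,B4} = {B0,B2,B3}; idom=B3
  B6: preds {B0,B5}: {B0} ∩ {B0,B2,B3,B5} = {B0}; idom=B0
  B8: preds {B4,B5,B6,B7}: {B0,B2,B3,B4} ∩ {B0,B2,B3,B5} ∩ {B0,B6} ∩ {B0,B2,B3,B4,B7} = {B0}; idom=B0

Frontier:
  join B2 pred B0: · stop@B0
  join B2 pred B3: B3→B2 stop@B0
  join B5 pred B3: · stop@B3
  join B5 pred B4: B4 stop@B3
  join B6 pred B0: · stop@B0
  join B6 pred B5: B5→B3→B2 stop@B0
  join B8 pred B4: B4→B3→B2 stop@B0
  join B8 pred B5: B5→B3→B2 stop@B0
  join B8 pred B6: B6 stop@B0
  join B8 pred B7: B7→B4→B3→B2 stop@B0
  B0: DF=∅
  B1: DF=∅
  B2: DF={B2,B6,B8}
  B3: DF={B2,B6,B8}
  B4: DF={B5,B8}
  B5: DF={B6,B8}
  B6: DF={B8}
  B7: DF={B8}
  B8: DF=∅

φ for g: defs {B3,B4,B6,B8}
  DF⁺ = {B2,B5,B6,B8}

Answer: ["B2", "B5", "B6", "B8"]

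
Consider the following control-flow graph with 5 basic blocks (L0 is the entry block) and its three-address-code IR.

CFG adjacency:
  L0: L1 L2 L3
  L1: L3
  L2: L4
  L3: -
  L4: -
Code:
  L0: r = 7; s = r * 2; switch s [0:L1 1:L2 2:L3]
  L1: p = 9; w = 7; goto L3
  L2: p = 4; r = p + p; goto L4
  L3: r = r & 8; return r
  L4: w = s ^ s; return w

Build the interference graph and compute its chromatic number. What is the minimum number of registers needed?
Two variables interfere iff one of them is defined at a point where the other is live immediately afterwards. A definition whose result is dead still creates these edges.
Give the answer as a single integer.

Answer: 3

Derivation:
Per-block:
  L0: def={r,s} ue=∅
  L1: def={p,w} ue=∅
  L2: def={p,r} ue=∅
  L3: def={r} ue={r}
  L4: def={w} ue={s}

Live sets:
  L0: in=∅ out={r,s}
  L1: in={r} out={r}
  L2: in={s} out={s}
  L3: in={r} out=∅
  L4: in={s} out=∅

Conflict graph:
  p↔{r,s}
  r↔{p,s,w}
  s↔{p,r}
  w↔{r}

Chromatic number:
  clique {p,r,s} ⇒ need ≥ 3
  3-colouring: r0={r}  r1={p,w}  r2={s}
  χ = 3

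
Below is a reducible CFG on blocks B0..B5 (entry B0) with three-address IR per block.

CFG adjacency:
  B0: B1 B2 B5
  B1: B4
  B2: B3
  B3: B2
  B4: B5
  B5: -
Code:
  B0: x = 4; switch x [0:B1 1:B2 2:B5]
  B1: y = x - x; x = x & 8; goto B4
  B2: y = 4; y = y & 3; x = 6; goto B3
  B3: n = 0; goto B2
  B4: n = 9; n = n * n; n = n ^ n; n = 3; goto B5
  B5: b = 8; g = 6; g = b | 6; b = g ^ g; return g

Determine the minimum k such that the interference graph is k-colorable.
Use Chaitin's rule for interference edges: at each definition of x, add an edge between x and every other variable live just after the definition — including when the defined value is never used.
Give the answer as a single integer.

Per-block:
  B0: def={x} ue=∅
  B1: def={x,y} ue={x}
  B2: def={x,y} ue=∅
  B3: def={n} ue=∅
  B4: def={n} ue=∅
  B5: def={b,g} ue=∅

Live sets:
  B0 li=∅ lo={x}
  B1 li={x} lo=∅
  B2 li=∅ lo=∅
  B3 li=∅ lo=∅
  B4 li=∅ lo=∅
  B5 li=∅ lo=∅

Interference:
  b↔{g}
  g↔{b}
  n↔∅
  x↔{y}
  y↔{x}

Registers:
  {b,g} pairwise interfere (2-clique) ⇒ χ ≥ 2
  2-colouring: R0={b,n,x}  R1={g,y}
  χ = 2

Answer: 2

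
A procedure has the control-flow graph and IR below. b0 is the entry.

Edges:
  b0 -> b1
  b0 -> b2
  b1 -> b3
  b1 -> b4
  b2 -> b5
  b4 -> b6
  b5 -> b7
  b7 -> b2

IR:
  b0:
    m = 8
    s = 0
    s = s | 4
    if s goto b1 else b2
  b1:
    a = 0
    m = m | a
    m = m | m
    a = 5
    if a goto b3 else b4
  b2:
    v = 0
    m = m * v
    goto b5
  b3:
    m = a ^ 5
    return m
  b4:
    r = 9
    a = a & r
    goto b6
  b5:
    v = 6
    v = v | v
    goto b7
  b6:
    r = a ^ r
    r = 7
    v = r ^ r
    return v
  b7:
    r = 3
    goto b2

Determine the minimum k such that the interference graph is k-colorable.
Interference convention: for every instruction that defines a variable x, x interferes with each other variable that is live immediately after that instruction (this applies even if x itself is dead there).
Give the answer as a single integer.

Per-block:
  b0: def={m,s} ue=∅
  b1: def={a,m} ue={m}
  b2: def={m,v} ue={m}
  b3: def={m} ue={a}
  b4: def={a,r} ue={a}
  b5: def={v} ue=∅
  b6: def={r,v} ue={a,r}
  b7: def={r} ue=∅

Backward fixpoint:
  b0 li=∅ lo={m}
  b1 li={m} lo={a}
  b2 li={m} lo={m}
  b3 li={a} lo=∅
  b4 li={a} lo={a,r}
  b5 li={m} lo={m}
  b6 li={a,r} lo=∅
  b7 li={m} lo={m}

Interference:
  a↔{m,r}
  m↔{a,r,s,v}
  r↔{a,m}
  s↔{m}
  v↔{m}

Registers:
  lower bound: {a,m,r} mutually conflict ⇒ χ ≥ 3
  assign a→R1 m→R0 r→R2 s→R1 v→R1 — no edge inside a register ⇒ χ ≤ 3
  χ = 3

Answer: 3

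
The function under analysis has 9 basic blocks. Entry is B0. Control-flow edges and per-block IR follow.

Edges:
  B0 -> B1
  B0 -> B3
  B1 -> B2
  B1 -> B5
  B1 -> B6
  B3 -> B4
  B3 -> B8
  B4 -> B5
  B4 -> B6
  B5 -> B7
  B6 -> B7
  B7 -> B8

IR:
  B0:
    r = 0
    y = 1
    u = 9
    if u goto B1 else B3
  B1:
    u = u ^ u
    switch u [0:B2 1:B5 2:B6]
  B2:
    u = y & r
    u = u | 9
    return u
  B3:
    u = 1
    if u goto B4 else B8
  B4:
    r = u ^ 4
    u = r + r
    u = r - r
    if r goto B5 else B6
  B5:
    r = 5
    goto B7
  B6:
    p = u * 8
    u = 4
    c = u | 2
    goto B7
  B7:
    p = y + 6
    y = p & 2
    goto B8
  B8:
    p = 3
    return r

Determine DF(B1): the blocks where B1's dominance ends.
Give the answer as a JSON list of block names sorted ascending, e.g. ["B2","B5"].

idom tree: B1←B0 B2←B1 B3←B0 B4←B3 B5←B0 B6←B0 B7←B0 B8←B0
Dom at joins:
  B5: preds {B1,B4}: {B0,B1} ∩ {B0,B3,B4} = {B0}; idom=B0
  B6: preds {B1,B4}: {B0,B1} ∩ {B0,B3,B4} = {B0}; idom=B0
  B7: preds {B5,B6}: {B0,B5} ∩ {B0,B6} = {B0}; idom=B0
  B8: preds {B3,B7}: {B0,B3} ∩ {B0,B7} = {B0}; idom=B0

Frontier:
  B5←B1: walk B1 to B0
  B5←B4: walk B4→B3 to B0
  B6←B1: walk B1 to B0
  B6←B4: walk B4→B3 to B0
  B7←B5: walk B5 to B0
  B7←B6: walk B6 to B0
  B8←B3: walk B3 to B0
  B8←B7: walk B7 to B0
  B0: DF=∅
  B1: DF={B5,B6}
  B2: DF=∅
  B3: DF={B5,B6,B8}
  B4: DF={B5,B6}
  B5: DF={B7}
  B6: DF={B7}
  B7: DF={B8}
  B8: DF=∅

DF(B1) = ["B5", "B6"]

Answer: ["B5", "B6"]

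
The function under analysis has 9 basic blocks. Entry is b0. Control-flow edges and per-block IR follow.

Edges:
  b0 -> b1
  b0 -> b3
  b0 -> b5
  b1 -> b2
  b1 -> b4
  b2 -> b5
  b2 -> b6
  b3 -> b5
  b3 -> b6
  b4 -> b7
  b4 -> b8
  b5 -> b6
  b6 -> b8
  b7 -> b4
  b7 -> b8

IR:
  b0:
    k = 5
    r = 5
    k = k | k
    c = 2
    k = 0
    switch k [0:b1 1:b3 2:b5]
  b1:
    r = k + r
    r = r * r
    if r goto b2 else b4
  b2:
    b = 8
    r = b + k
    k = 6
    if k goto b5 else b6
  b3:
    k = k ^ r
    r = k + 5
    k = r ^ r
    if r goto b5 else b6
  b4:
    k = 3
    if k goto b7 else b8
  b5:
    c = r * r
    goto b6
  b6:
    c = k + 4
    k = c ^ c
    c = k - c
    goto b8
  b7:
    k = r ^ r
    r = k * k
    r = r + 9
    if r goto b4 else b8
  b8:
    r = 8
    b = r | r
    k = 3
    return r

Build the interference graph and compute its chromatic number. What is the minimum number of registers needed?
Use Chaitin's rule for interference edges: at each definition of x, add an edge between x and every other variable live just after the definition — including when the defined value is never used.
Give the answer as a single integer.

Answer: 3

Derivation:
def/use:
  b0: {c,k,r} / ∅
  b1: {r} / {k,r}
  b2: {b,k,r} / {k}
  b3: {k,r} / {k,r}
  b4: {k} / ∅
  b5: {c} / {r}
  b6: {c,k} / {k}
  b7: {k,r} / {r}
  b8: {b,k,r} / ∅

Backward fixpoint:
  b0: in=∅ out={k,r}
  b1: in={k,r} out={k,r}
  b2: in={k} out={k,r}
  b3: in={k,r} out={k,r}
  b4: in={r} out={r}
  b5: in={k,r} out={k}
  b6: in={k} out=∅
  b7: in={r} out={r}
  b8: in=∅ out=∅

Conflict graph:
  b↔{k,r}
  c↔{k,r}
  k↔{b,c,r}
  r↔{b,c,k}

Chromatic number:
  lower bound: {b,k,r} mutually conflict ⇒ χ ≥ 3
  assign b→R2 c→R2 k→R0 r→R1 — no edge inside a register ⇒ χ ≤ 3
  χ = 3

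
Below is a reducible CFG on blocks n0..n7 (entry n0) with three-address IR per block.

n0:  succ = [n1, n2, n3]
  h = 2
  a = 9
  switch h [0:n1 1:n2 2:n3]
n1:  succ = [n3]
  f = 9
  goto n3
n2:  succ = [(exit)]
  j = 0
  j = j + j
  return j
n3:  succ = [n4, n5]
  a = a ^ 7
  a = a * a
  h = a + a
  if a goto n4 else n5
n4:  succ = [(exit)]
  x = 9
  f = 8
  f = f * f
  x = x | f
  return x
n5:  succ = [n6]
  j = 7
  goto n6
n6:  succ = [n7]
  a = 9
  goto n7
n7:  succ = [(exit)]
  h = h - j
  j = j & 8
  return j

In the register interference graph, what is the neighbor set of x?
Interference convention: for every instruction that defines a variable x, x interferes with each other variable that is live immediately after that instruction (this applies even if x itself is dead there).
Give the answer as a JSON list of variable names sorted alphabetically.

Answer: ["f"]

Analysis:
def/use:
  n0 def {a,h} use ∅
  n1 def {f} use ∅
  n2 def {j} use ∅
  n3 def {a,h} use {a}
  n4 def {f,x} use ∅
  n5 def {j} use ∅
  n6 def {a} use ∅
  n7 def {h,j} use {h,j}

Backward fixpoint:
  live n0: ∅→{a}
  live n1: {a}→{a}
  live n2: ∅→∅
  live n3: {a}→{h}
  live n4: ∅→∅
  live n5: {h}→{h,j}
  live n6: {h,j}→{h,j}
  live n7: {h,j}→∅

Interfere edges:
  a↔{f,h,j}
  f↔{a,x}
  h↔{a,j}
  j↔{a,h}
  x↔{f}

N(x) = ["f"]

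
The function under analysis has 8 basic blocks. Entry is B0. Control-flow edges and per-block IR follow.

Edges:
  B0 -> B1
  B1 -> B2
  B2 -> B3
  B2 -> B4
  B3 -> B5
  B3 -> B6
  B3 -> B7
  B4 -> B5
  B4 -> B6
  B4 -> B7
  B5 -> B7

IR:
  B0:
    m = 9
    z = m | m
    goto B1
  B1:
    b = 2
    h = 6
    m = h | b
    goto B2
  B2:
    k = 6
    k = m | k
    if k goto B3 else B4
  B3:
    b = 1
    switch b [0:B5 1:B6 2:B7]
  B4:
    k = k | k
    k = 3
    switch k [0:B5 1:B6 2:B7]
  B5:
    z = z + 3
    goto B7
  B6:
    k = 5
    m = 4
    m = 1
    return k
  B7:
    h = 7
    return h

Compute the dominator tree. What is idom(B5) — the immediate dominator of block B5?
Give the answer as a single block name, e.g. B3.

Answer: B2

Derivation:
idom tree: B1←B0 B2←B1 B3←B2 B4←B2 B5←B2 B6←B2 B7←B2
Join-block Dom:
  B5: preds {B3,B4}: {B0,B1,B2,B3} ∩ {B0,B1,B2,B4} = {B0,B1,B2}; idom=B2
  B6: preds {B3,B4}: {B0,B1,B2,B3} ∩ {B0,B1,B2,B4} = {B0,B1,B2}; idom=B2
  B7: preds {B3,B4,B5}: {B0,B1,B2,B3} ∩ {B0,B1,B2,B4} ∩ {B0,B1,B2,B5} = {B0,B1,B2}; idom=B2

idom(B5) = B2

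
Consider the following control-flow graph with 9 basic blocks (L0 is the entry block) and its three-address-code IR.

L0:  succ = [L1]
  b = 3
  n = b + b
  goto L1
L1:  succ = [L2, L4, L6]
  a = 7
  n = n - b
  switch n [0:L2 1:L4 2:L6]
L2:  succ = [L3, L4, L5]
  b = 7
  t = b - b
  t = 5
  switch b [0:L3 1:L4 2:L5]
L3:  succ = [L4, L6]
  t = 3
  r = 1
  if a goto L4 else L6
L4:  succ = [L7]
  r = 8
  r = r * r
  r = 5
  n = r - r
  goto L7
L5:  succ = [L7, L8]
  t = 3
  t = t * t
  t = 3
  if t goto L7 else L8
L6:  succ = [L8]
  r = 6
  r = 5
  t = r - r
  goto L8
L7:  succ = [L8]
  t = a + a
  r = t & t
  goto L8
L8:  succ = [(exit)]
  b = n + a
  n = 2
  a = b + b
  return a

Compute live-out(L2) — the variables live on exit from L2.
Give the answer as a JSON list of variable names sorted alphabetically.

Per-block:
  L0: def={b,n} ue=∅
  L1: def={a,n} ue={b,n}
  L2: def={b,t} ue=∅
  L3: def={r,t} ue={a}
  L4: def={n,r} ue=∅
  L5: def={t} ue=∅
  L6: def={r,t} ue=∅
  L7: def={r,t} ue={a}
  L8: def={a,b,n} ue={a,n}

Backward fixpoint:
  L0: in=∅ out={b,n}
  L1: in={b,n} out={a,n}
  L2: in={a,n} out={a,n}
  L3: in={a,n} out={a,n}
  L4: in={a} out={a,n}
  L5: in={a,n} out={a,n}
  L6: in={a,n} out={a,n}
  L7: in={a,n} out={a,n}
  L8: in={a,n} out=∅

live-out(L2) = ["a", "n"]

Answer: ["a", "n"]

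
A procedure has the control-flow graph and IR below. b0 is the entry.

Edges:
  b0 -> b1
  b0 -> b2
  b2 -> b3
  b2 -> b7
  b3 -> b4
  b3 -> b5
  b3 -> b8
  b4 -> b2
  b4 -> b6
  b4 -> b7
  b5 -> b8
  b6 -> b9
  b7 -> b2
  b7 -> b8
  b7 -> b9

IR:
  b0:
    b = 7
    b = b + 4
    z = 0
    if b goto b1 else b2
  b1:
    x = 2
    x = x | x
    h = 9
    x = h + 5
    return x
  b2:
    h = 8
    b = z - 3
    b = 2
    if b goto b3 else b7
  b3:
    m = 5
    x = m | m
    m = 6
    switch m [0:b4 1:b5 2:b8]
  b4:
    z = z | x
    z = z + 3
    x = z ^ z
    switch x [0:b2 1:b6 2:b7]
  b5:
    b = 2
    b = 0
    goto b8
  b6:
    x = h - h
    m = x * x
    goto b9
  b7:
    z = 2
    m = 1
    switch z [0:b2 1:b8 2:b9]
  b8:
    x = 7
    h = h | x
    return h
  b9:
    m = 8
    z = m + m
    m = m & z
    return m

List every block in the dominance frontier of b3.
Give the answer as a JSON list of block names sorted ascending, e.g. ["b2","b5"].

Answer: ["b2", "b7", "b8", "b9"]

Analysis:
idom tree: b1←b0 b2←b0 b3←b2 b4←b3 b5←b3 b6←b4 b7←b2 b8←b2 b9←b2
Dom∩ at merges:
  b2: preds {b0,b4,b7}: {b0} ∩ {b0,b2,b3,b4} ∩ {b0,b2,b7} = {b0}; idom=b0
  b7: preds {b2,b4}: {b0,b2} ∩ {b0,b2,b3,b4} = {b0,b2}; idom=b2
  b8: preds {b3,b5,b7}: {b0,b2,b3} ∩ {b0,b2,b3,b5} ∩ {b0,b2,b7} = {b0,b2}; idom=b2
  b9: preds {b6,b7}: {b0,b2,b3,b4,b6} ∩ {b0,b2,b7} = {b0,b2}; idom=b2

Frontier:
  b2←b0: walk · to b0
  b2←b4: walk b4→b3→b2 to b0
  b2←b7: walk b7→b2 to b0
  b7←b2: walk · to b2
  b7←b4: walk b4→b3 to b2
  b8←b3: walk b3 to b2
  b8←b5: walk b5→b3 to b2
  b8←b7: walk b7 to b2
  b9←b6: walk b6→b4→b3 to b2
  b9←b7: walk b7 to b2
  DF(b0)=∅
  DF(b1)=∅
  DF(b2)={b2}
  DF(b3)={b2,b7,b8,b9}
  DF(b4)={b2,b7,b9}
  DF(b5)={b8}
  DF(b6)={b9}
  DF(b7)={b2,b8,b9}
  DF(b8)=∅
  DF(b9)=∅

DF(b3) = ["b2", "b7", "b8", "b9"]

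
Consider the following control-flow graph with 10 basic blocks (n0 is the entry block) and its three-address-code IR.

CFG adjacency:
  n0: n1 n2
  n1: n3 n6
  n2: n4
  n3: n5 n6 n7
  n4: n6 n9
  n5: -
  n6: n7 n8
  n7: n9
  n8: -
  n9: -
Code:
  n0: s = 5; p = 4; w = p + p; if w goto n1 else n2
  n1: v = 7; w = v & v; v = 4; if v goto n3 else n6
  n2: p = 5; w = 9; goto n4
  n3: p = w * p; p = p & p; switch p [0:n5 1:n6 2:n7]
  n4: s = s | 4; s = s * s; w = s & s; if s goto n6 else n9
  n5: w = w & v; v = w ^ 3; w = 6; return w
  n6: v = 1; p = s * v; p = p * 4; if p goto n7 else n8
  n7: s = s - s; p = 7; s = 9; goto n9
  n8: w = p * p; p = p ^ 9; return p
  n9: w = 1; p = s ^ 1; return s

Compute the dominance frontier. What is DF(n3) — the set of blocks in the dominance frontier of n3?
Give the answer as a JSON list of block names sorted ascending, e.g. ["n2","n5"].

Answer: ["n6", "n7"]

Analysis:
idom tree: n1←n0 n2←n0 n3←n1 n4←n2 n5←n3 n6←n0 n7←n0 n8←n6 n9←n0
Join-block Dom:
  n6: preds {n1,n3,n4}: {n0,n1} ∩ {n0,n1,n3} ∩ {n0,n2,n4} = {n0}; idom=n0
  n7: preds {n3,n6}: {n0,n1,n3} ∩ {n0,n6} = {n0}; idom=n0
  n9: preds {n4,n7}: {n0,n2,n4} ∩ {n0,n7} = {n0}; idom=n0

Frontier:
  n6←n1: walk n1 to n0
  n6←n3: walk n3→n1 to n0
  n6←n4: walk n4→n2 to n0
  n7←n3: walk n3→n1 to n0
  n7←n6: walk n6 to n0
  n9←n4: walk n4→n2 to n0
  n9←n7: walk n7 to n0
  n0: DF=∅
  n1: DF={n6,n7}
  n2: DF={n6,n9}
  n3: DF={n6,n7}
  n4: DF={n6,n9}
  n5: DF=∅
  n6: DF={n7}
  n7: DF={n9}
  n8: DF=∅
  n9: DF=∅

DF(n3) = ["n6", "n7"]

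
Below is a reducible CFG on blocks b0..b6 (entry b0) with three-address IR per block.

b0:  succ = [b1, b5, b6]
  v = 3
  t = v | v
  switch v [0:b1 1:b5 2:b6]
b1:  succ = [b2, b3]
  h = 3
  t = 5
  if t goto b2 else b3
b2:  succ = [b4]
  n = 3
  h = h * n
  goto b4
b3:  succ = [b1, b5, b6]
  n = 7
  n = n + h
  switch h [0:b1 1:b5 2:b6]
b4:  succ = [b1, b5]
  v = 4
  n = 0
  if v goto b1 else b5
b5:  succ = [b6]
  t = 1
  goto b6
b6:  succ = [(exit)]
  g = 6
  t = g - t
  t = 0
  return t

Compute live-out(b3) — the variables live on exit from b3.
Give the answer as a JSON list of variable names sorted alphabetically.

Answer: ["t"]

Working:
Block summaries:
  b0: def={t,v} ue=∅
  b1: def={h,t} ue=∅
  b2: def={h,n} ue={h}
  b3: def={n} ue={h}
  b4: def={n,v} ue=∅
  b5: def={t} ue=∅
  b6: def={g,t} ue={t}

Backward fixpoint:
  b0 li=∅ lo={t}
  b1 li=∅ lo={h,t}
  b2 li={h} lo=∅
  b3 li={h,t} lo={t}
  b4 li=∅ lo=∅
  b5 li=∅ lo={t}
  b6 li={t} lo=∅

live-out(b3) = ["t"]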